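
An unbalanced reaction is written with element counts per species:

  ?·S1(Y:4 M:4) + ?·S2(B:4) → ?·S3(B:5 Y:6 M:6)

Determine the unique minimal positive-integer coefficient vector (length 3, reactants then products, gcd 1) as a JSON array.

Coefficients: [6, 5, 4]

B: 6·0+5·4 = 20 | 4·5 = 20
Y: 6·4+5·0 = 24 | 4·6 = 24
M: 6·4+5·0 = 24 | 4·6 = 24
gcd(6,5,4) = 1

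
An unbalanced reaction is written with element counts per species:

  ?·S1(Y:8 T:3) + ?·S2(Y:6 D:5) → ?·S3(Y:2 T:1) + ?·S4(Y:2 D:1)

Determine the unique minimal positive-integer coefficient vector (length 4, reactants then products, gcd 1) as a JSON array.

Coefficients: [2, 1, 6, 5]

Y: 2·8+1·6 = 22 | 6·2+5·2 = 22
D: 2·0+1·5 = 5 | 6·0+5·1 = 5
T: 2·3+1·0 = 6 | 6·1+5·0 = 6
gcd(2,1,6,5) = 1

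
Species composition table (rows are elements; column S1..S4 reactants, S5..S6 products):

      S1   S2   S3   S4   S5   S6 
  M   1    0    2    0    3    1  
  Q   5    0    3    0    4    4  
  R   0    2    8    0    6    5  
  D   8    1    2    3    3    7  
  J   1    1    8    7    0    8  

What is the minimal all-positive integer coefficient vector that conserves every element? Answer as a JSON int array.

Coefficients: [4, 5, 4, 1, 2, 6]

M: 4·1+5·0+4·2+1·0 = 12 | 2·3+6·1 = 12
Q: 4·5+5·0+4·3+1·0 = 32 | 2·4+6·4 = 32
R: 4·0+5·2+4·8+1·0 = 42 | 2·6+6·5 = 42
D: 4·8+5·1+4·2+1·3 = 48 | 2·3+6·7 = 48
J: 4·1+5·1+4·8+1·7 = 48 | 2·0+6·8 = 48
gcd(4,5,4,1,2,6) = 1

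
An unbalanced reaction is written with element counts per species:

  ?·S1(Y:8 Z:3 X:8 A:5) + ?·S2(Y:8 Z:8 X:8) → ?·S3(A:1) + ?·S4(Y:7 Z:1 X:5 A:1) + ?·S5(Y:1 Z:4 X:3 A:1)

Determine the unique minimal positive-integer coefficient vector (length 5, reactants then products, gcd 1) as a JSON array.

Coefficients: [3, 2, 5, 5, 5]

Y: 3·8+2·8 = 40 | 5·0+5·7+5·1 = 40
Z: 3·3+2·8 = 25 | 5·0+5·1+5·4 = 25
X: 3·8+2·8 = 40 | 5·0+5·5+5·3 = 40
A: 3·5+2·0 = 15 | 5·1+5·1+5·1 = 15
gcd(3,2,5,5,5) = 1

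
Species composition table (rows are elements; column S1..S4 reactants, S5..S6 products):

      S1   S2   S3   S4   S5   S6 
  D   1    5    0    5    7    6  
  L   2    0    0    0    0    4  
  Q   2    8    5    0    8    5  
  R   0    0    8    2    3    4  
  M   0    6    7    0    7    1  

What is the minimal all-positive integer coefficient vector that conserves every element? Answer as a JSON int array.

D: 4·1+5·5+2·0+5·5 = 54 | 6·7+2·6 = 54
L: 4·2+5·0+2·0+5·0 = 8 | 6·0+2·4 = 8
Q: 4·2+5·8+2·5+5·0 = 58 | 6·8+2·5 = 58
R: 4·0+5·0+2·8+5·2 = 26 | 6·3+2·4 = 26
M: 4·0+5·6+2·7+5·0 = 44 | 6·7+2·1 = 44
gcd(4,5,2,5,6,2) = 1

Coefficients: [4, 5, 2, 5, 6, 2]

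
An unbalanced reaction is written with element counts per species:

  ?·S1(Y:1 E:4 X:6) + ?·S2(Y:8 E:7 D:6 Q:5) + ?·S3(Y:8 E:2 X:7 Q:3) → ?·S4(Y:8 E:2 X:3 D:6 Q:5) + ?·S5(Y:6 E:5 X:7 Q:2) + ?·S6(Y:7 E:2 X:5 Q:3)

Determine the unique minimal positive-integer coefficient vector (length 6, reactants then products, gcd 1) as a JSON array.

Coefficients: [3, 2, 5, 2, 6, 1]

Y: 3·1+2·8+5·8 = 59 | 2·8+6·6+1·7 = 59
E: 3·4+2·7+5·2 = 36 | 2·2+6·5+1·2 = 36
X: 3·6+2·0+5·7 = 53 | 2·3+6·7+1·5 = 53
D: 3·0+2·6+5·0 = 12 | 2·6+6·0+1·0 = 12
Q: 3·0+2·5+5·3 = 25 | 2·5+6·2+1·3 = 25
gcd(3,2,5,2,6,1) = 1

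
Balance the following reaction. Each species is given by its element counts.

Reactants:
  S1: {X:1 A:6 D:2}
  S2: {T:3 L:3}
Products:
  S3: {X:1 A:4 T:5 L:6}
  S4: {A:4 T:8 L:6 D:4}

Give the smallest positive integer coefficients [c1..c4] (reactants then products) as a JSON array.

Coefficients: [2, 6, 2, 1]

X: 2·1+6·0 = 2 | 2·1+1·0 = 2
A: 2·6+6·0 = 12 | 2·4+1·4 = 12
T: 2·0+6·3 = 18 | 2·5+1·8 = 18
L: 2·0+6·3 = 18 | 2·6+1·6 = 18
D: 2·2+6·0 = 4 | 2·0+1·4 = 4
gcd(2,6,2,1) = 1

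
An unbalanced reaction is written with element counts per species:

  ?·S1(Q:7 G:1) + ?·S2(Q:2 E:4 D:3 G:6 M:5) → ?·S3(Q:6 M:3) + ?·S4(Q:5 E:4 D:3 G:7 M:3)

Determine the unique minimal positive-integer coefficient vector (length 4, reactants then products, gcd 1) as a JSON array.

Coefficients: [3, 3, 2, 3]

Q: 3·7+3·2 = 27 | 2·6+3·5 = 27
E: 3·0+3·4 = 12 | 2·0+3·4 = 12
D: 3·0+3·3 = 9 | 2·0+3·3 = 9
G: 3·1+3·6 = 21 | 2·0+3·7 = 21
M: 3·0+3·5 = 15 | 2·3+3·3 = 15
gcd(3,3,2,3) = 1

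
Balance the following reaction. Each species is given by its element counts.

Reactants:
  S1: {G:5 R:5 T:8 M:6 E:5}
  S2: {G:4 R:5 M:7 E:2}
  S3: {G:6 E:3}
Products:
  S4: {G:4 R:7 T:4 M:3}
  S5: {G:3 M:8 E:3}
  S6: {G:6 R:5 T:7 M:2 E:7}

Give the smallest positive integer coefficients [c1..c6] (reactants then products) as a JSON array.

G: 6·5+5·4+2·6 = 62 | 5·4+6·3+4·6 = 62
R: 6·5+5·5+2·0 = 55 | 5·7+6·0+4·5 = 55
T: 6·8+5·0+2·0 = 48 | 5·4+6·0+4·7 = 48
M: 6·6+5·7+2·0 = 71 | 5·3+6·8+4·2 = 71
E: 6·5+5·2+2·3 = 46 | 5·0+6·3+4·7 = 46
gcd(6,5,2,5,6,4) = 1

Coefficients: [6, 5, 2, 5, 6, 4]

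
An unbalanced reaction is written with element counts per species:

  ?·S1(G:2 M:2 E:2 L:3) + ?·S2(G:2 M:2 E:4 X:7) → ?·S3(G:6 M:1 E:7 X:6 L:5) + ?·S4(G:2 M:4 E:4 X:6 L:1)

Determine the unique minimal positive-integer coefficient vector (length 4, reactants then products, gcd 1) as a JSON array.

Coefficients: [5, 6, 2, 5]

G: 5·2+6·2 = 22 | 2·6+5·2 = 22
M: 5·2+6·2 = 22 | 2·1+5·4 = 22
E: 5·2+6·4 = 34 | 2·7+5·4 = 34
X: 5·0+6·7 = 42 | 2·6+5·6 = 42
L: 5·3+6·0 = 15 | 2·5+5·1 = 15
gcd(5,6,2,5) = 1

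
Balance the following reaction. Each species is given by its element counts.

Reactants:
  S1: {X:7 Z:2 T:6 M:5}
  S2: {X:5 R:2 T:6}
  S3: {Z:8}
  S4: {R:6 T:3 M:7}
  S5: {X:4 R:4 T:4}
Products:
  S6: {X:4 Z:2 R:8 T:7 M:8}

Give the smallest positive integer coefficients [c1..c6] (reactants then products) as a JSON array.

X: 1·7+1·5+1·0+5·0+2·4 = 20 | 5·4 = 20
Z: 1·2+1·0+1·8+5·0+2·0 = 10 | 5·2 = 10
R: 1·0+1·2+1·0+5·6+2·4 = 40 | 5·8 = 40
T: 1·6+1·6+1·0+5·3+2·4 = 35 | 5·7 = 35
M: 1·5+1·0+1·0+5·7+2·0 = 40 | 5·8 = 40
gcd(1,1,1,5,2,5) = 1

Coefficients: [1, 1, 1, 5, 2, 5]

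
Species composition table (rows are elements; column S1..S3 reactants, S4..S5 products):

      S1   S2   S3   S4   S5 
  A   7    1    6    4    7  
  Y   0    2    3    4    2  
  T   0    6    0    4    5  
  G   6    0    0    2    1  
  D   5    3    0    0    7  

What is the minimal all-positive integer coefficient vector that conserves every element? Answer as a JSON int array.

A: 1·7+3·1+2·6 = 22 | 2·4+2·7 = 22
Y: 1·0+3·2+2·3 = 12 | 2·4+2·2 = 12
T: 1·0+3·6+2·0 = 18 | 2·4+2·5 = 18
G: 1·6+3·0+2·0 = 6 | 2·2+2·1 = 6
D: 1·5+3·3+2·0 = 14 | 2·0+2·7 = 14
gcd(1,3,2,2,2) = 1

Coefficients: [1, 3, 2, 2, 2]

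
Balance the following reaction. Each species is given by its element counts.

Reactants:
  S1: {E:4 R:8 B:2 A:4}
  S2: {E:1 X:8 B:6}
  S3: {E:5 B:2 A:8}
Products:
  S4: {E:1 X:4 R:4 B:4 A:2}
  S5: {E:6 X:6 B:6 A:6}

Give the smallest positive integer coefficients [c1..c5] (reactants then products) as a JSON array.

Coefficients: [2, 5, 3, 4, 4]

E: 2·4+5·1+3·5 = 28 | 4·1+4·6 = 28
X: 2·0+5·8+3·0 = 40 | 4·4+4·6 = 40
R: 2·8+5·0+3·0 = 16 | 4·4+4·0 = 16
B: 2·2+5·6+3·2 = 40 | 4·4+4·6 = 40
A: 2·4+5·0+3·8 = 32 | 4·2+4·6 = 32
gcd(2,5,3,4,4) = 1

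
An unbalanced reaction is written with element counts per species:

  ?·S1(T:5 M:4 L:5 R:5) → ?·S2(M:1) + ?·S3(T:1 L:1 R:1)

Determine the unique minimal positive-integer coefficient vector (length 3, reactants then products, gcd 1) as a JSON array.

Coefficients: [1, 4, 5]

T: 1·5 = 5 | 4·0+5·1 = 5
M: 1·4 = 4 | 4·1+5·0 = 4
L: 1·5 = 5 | 4·0+5·1 = 5
R: 1·5 = 5 | 4·0+5·1 = 5
gcd(1,4,5) = 1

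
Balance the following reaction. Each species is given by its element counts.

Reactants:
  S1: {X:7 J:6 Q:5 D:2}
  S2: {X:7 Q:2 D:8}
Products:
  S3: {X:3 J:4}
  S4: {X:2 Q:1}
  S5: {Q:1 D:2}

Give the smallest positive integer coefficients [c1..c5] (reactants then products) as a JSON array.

Coefficients: [2, 1, 3, 6, 6]

X: 2·7+1·7 = 21 | 3·3+6·2+6·0 = 21
J: 2·6+1·0 = 12 | 3·4+6·0+6·0 = 12
Q: 2·5+1·2 = 12 | 3·0+6·1+6·1 = 12
D: 2·2+1·8 = 12 | 3·0+6·0+6·2 = 12
gcd(2,1,3,6,6) = 1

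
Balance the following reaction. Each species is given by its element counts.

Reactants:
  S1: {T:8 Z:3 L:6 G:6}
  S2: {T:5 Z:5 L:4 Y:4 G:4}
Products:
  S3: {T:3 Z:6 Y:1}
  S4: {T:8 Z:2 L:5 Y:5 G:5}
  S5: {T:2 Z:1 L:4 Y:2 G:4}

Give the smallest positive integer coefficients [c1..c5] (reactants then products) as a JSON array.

Coefficients: [1, 6, 4, 2, 5]

T: 1·8+6·5 = 38 | 4·3+2·8+5·2 = 38
Z: 1·3+6·5 = 33 | 4·6+2·2+5·1 = 33
L: 1·6+6·4 = 30 | 4·0+2·5+5·4 = 30
Y: 1·0+6·4 = 24 | 4·1+2·5+5·2 = 24
G: 1·6+6·4 = 30 | 4·0+2·5+5·4 = 30
gcd(1,6,4,2,5) = 1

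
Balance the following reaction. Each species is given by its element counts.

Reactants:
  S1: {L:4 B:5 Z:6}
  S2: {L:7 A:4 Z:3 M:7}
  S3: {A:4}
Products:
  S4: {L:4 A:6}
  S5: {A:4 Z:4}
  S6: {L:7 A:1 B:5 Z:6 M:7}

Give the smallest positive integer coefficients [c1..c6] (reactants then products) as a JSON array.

L: 4·4+4·7+6·0 = 44 | 4·4+3·0+4·7 = 44
A: 4·0+4·4+6·4 = 40 | 4·6+3·4+4·1 = 40
B: 4·5+4·0+6·0 = 20 | 4·0+3·0+4·5 = 20
Z: 4·6+4·3+6·0 = 36 | 4·0+3·4+4·6 = 36
M: 4·0+4·7+6·0 = 28 | 4·0+3·0+4·7 = 28
gcd(4,4,6,4,3,4) = 1

Coefficients: [4, 4, 6, 4, 3, 4]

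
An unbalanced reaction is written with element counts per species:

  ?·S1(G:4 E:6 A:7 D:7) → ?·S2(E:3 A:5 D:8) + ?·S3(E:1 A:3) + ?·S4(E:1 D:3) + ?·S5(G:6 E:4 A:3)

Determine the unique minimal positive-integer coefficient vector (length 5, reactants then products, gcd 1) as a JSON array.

Coefficients: [6, 3, 5, 6, 4]

G: 6·4 = 24 | 3·0+5·0+6·0+4·6 = 24
E: 6·6 = 36 | 3·3+5·1+6·1+4·4 = 36
A: 6·7 = 42 | 3·5+5·3+6·0+4·3 = 42
D: 6·7 = 42 | 3·8+5·0+6·3+4·0 = 42
gcd(6,3,5,6,4) = 1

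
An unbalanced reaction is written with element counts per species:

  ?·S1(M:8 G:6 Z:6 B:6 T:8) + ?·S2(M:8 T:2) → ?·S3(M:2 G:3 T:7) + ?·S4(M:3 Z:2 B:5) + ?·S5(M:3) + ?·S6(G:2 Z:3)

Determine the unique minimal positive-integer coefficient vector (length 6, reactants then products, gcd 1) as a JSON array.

Coefficients: [5, 1, 6, 6, 6, 6]

M: 5·8+1·8 = 48 | 6·2+6·3+6·3+6·0 = 48
G: 5·6+1·0 = 30 | 6·3+6·0+6·0+6·2 = 30
Z: 5·6+1·0 = 30 | 6·0+6·2+6·0+6·3 = 30
B: 5·6+1·0 = 30 | 6·0+6·5+6·0+6·0 = 30
T: 5·8+1·2 = 42 | 6·7+6·0+6·0+6·0 = 42
gcd(5,1,6,6,6,6) = 1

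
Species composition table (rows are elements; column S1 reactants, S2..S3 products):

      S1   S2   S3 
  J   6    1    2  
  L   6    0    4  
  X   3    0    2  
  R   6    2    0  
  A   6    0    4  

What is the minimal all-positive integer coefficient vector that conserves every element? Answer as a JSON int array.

Coefficients: [2, 6, 3]

J: 2·6 = 12 | 6·1+3·2 = 12
L: 2·6 = 12 | 6·0+3·4 = 12
X: 2·3 = 6 | 6·0+3·2 = 6
R: 2·6 = 12 | 6·2+3·0 = 12
A: 2·6 = 12 | 6·0+3·4 = 12
gcd(2,6,3) = 1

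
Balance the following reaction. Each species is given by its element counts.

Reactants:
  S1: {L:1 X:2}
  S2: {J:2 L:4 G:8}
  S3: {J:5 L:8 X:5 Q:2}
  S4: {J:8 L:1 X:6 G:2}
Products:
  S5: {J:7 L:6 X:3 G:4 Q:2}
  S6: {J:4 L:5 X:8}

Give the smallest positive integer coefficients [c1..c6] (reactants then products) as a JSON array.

Coefficients: [3, 1, 3, 2, 3, 3]

J: 3·0+1·2+3·5+2·8 = 33 | 3·7+3·4 = 33
L: 3·1+1·4+3·8+2·1 = 33 | 3·6+3·5 = 33
X: 3·2+1·0+3·5+2·6 = 33 | 3·3+3·8 = 33
G: 3·0+1·8+3·0+2·2 = 12 | 3·4+3·0 = 12
Q: 3·0+1·0+3·2+2·0 = 6 | 3·2+3·0 = 6
gcd(3,1,3,2,3,3) = 1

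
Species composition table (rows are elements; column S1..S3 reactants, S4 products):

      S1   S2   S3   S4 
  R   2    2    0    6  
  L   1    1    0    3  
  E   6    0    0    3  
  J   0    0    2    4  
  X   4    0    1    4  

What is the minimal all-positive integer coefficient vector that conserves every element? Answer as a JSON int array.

R: 1·2+5·2+4·0 = 12 | 2·6 = 12
L: 1·1+5·1+4·0 = 6 | 2·3 = 6
E: 1·6+5·0+4·0 = 6 | 2·3 = 6
J: 1·0+5·0+4·2 = 8 | 2·4 = 8
X: 1·4+5·0+4·1 = 8 | 2·4 = 8
gcd(1,5,4,2) = 1

Coefficients: [1, 5, 4, 2]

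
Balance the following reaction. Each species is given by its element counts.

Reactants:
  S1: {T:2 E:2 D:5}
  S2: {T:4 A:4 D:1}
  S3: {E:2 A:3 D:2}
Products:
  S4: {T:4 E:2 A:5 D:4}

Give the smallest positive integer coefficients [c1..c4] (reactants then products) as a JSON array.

Coefficients: [2, 4, 3, 5]

T: 2·2+4·4+3·0 = 20 | 5·4 = 20
E: 2·2+4·0+3·2 = 10 | 5·2 = 10
A: 2·0+4·4+3·3 = 25 | 5·5 = 25
D: 2·5+4·1+3·2 = 20 | 5·4 = 20
gcd(2,4,3,5) = 1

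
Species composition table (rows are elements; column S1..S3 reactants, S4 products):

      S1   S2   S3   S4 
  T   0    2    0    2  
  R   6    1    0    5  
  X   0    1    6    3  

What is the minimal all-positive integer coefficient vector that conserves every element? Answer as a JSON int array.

T: 2·0+3·2+1·0 = 6 | 3·2 = 6
R: 2·6+3·1+1·0 = 15 | 3·5 = 15
X: 2·0+3·1+1·6 = 9 | 3·3 = 9
gcd(2,3,1,3) = 1

Coefficients: [2, 3, 1, 3]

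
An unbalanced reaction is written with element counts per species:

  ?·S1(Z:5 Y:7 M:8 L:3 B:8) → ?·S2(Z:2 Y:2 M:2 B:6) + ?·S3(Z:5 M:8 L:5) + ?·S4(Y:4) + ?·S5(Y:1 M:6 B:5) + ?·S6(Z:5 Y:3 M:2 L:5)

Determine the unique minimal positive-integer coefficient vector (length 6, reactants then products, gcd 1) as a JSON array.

Z: 5·5 = 25 | 5·2+2·5+5·0+2·0+1·5 = 25
Y: 5·7 = 35 | 5·2+2·0+5·4+2·1+1·3 = 35
M: 5·8 = 40 | 5·2+2·8+5·0+2·6+1·2 = 40
L: 5·3 = 15 | 5·0+2·5+5·0+2·0+1·5 = 15
B: 5·8 = 40 | 5·6+2·0+5·0+2·5+1·0 = 40
gcd(5,5,2,5,2,1) = 1

Coefficients: [5, 5, 2, 5, 2, 1]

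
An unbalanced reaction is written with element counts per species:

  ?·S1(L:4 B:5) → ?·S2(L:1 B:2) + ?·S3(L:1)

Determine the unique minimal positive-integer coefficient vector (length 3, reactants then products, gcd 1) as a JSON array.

Coefficients: [2, 5, 3]

L: 2·4 = 8 | 5·1+3·1 = 8
B: 2·5 = 10 | 5·2+3·0 = 10
gcd(2,5,3) = 1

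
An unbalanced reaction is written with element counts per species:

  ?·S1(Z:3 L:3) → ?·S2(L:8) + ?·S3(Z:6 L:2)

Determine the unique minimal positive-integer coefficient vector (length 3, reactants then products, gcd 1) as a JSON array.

Coefficients: [4, 1, 2]

Z: 4·3 = 12 | 1·0+2·6 = 12
L: 4·3 = 12 | 1·8+2·2 = 12
gcd(4,1,2) = 1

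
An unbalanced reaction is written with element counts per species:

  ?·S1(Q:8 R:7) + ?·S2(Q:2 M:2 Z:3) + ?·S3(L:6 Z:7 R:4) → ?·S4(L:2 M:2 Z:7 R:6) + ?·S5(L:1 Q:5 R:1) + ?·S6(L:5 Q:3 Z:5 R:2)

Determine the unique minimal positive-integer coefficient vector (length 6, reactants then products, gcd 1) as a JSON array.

L: 3·0+5·0+5·6 = 30 | 5·2+5·1+3·5 = 30
Q: 3·8+5·2+5·0 = 34 | 5·0+5·5+3·3 = 34
M: 3·0+5·2+5·0 = 10 | 5·2+5·0+3·0 = 10
Z: 3·0+5·3+5·7 = 50 | 5·7+5·0+3·5 = 50
R: 3·7+5·0+5·4 = 41 | 5·6+5·1+3·2 = 41
gcd(3,5,5,5,5,3) = 1

Coefficients: [3, 5, 5, 5, 5, 3]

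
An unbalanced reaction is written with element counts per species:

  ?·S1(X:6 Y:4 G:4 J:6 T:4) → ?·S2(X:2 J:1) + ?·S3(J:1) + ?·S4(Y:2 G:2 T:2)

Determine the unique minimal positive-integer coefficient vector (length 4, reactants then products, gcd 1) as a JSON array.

Coefficients: [1, 3, 3, 2]

X: 1·6 = 6 | 3·2+3·0+2·0 = 6
Y: 1·4 = 4 | 3·0+3·0+2·2 = 4
G: 1·4 = 4 | 3·0+3·0+2·2 = 4
J: 1·6 = 6 | 3·1+3·1+2·0 = 6
T: 1·4 = 4 | 3·0+3·0+2·2 = 4
gcd(1,3,3,2) = 1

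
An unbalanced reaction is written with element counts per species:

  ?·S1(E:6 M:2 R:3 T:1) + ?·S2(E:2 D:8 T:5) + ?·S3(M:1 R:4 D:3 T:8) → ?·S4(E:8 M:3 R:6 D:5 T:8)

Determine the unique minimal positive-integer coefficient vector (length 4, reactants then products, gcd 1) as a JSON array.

E: 6·6+2·2+3·0 = 40 | 5·8 = 40
M: 6·2+2·0+3·1 = 15 | 5·3 = 15
R: 6·3+2·0+3·4 = 30 | 5·6 = 30
D: 6·0+2·8+3·3 = 25 | 5·5 = 25
T: 6·1+2·5+3·8 = 40 | 5·8 = 40
gcd(6,2,3,5) = 1

Coefficients: [6, 2, 3, 5]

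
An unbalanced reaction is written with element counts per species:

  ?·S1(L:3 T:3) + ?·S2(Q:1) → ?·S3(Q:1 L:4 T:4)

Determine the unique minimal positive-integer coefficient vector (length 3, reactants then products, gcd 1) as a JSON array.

Coefficients: [4, 3, 3]

Q: 4·0+3·1 = 3 | 3·1 = 3
L: 4·3+3·0 = 12 | 3·4 = 12
T: 4·3+3·0 = 12 | 3·4 = 12
gcd(4,3,3) = 1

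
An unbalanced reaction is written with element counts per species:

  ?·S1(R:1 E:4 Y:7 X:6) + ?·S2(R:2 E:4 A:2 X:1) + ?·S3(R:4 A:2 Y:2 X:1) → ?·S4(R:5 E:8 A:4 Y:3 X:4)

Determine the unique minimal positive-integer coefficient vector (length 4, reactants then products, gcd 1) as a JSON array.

R: 1·1+5·2+1·4 = 15 | 3·5 = 15
E: 1·4+5·4+1·0 = 24 | 3·8 = 24
A: 1·0+5·2+1·2 = 12 | 3·4 = 12
Y: 1·7+5·0+1·2 = 9 | 3·3 = 9
X: 1·6+5·1+1·1 = 12 | 3·4 = 12
gcd(1,5,1,3) = 1

Coefficients: [1, 5, 1, 3]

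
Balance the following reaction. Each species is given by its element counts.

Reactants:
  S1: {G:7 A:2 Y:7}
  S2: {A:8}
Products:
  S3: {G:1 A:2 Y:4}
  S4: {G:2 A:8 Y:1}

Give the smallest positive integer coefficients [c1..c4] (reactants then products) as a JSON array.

G: 1·7+3·0 = 7 | 1·1+3·2 = 7
A: 1·2+3·8 = 26 | 1·2+3·8 = 26
Y: 1·7+3·0 = 7 | 1·4+3·1 = 7
gcd(1,3,1,3) = 1

Coefficients: [1, 3, 1, 3]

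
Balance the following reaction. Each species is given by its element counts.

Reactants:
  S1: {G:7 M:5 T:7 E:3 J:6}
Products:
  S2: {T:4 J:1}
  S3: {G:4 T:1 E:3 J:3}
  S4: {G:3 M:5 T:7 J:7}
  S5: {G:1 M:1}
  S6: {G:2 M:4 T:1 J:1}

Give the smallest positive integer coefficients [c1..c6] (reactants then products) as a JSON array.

Coefficients: [6, 6, 6, 1, 5, 5]

G: 6·7 = 42 | 6·0+6·4+1·3+5·1+5·2 = 42
M: 6·5 = 30 | 6·0+6·0+1·5+5·1+5·4 = 30
T: 6·7 = 42 | 6·4+6·1+1·7+5·0+5·1 = 42
E: 6·3 = 18 | 6·0+6·3+1·0+5·0+5·0 = 18
J: 6·6 = 36 | 6·1+6·3+1·7+5·0+5·1 = 36
gcd(6,6,6,1,5,5) = 1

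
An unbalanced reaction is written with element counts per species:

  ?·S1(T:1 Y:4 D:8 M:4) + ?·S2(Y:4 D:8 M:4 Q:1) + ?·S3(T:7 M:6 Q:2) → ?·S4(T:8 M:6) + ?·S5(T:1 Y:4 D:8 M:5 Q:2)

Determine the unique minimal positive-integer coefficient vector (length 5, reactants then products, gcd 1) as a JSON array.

T: 2·1+4·0+4·7 = 30 | 3·8+6·1 = 30
Y: 2·4+4·4+4·0 = 24 | 3·0+6·4 = 24
D: 2·8+4·8+4·0 = 48 | 3·0+6·8 = 48
M: 2·4+4·4+4·6 = 48 | 3·6+6·5 = 48
Q: 2·0+4·1+4·2 = 12 | 3·0+6·2 = 12
gcd(2,4,4,3,6) = 1

Coefficients: [2, 4, 4, 3, 6]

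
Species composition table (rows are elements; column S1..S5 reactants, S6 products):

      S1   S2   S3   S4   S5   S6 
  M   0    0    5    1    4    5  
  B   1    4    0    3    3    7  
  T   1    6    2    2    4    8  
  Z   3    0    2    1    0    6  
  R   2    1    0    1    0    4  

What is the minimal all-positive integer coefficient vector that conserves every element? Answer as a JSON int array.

M: 6·0+2·0+3·5+6·1+1·4 = 25 | 5·5 = 25
B: 6·1+2·4+3·0+6·3+1·3 = 35 | 5·7 = 35
T: 6·1+2·6+3·2+6·2+1·4 = 40 | 5·8 = 40
Z: 6·3+2·0+3·2+6·1+1·0 = 30 | 5·6 = 30
R: 6·2+2·1+3·0+6·1+1·0 = 20 | 5·4 = 20
gcd(6,2,3,6,1,5) = 1

Coefficients: [6, 2, 3, 6, 1, 5]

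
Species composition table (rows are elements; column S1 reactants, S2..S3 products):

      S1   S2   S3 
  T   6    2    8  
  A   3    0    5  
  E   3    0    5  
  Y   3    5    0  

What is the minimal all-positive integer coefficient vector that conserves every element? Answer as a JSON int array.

T: 5·6 = 30 | 3·2+3·8 = 30
A: 5·3 = 15 | 3·0+3·5 = 15
E: 5·3 = 15 | 3·0+3·5 = 15
Y: 5·3 = 15 | 3·5+3·0 = 15
gcd(5,3,3) = 1

Coefficients: [5, 3, 3]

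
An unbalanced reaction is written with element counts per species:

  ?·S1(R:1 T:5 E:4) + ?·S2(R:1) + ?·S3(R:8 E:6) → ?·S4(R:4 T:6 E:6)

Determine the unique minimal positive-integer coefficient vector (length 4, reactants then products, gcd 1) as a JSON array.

R: 6·1+6·1+1·8 = 20 | 5·4 = 20
T: 6·5+6·0+1·0 = 30 | 5·6 = 30
E: 6·4+6·0+1·6 = 30 | 5·6 = 30
gcd(6,6,1,5) = 1

Coefficients: [6, 6, 1, 5]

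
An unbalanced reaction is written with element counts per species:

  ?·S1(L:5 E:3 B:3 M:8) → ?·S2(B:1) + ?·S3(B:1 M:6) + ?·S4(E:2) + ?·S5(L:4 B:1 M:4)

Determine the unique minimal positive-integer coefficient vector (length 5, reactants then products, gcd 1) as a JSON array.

L: 4·5 = 20 | 5·0+2·0+6·0+5·4 = 20
E: 4·3 = 12 | 5·0+2·0+6·2+5·0 = 12
B: 4·3 = 12 | 5·1+2·1+6·0+5·1 = 12
M: 4·8 = 32 | 5·0+2·6+6·0+5·4 = 32
gcd(4,5,2,6,5) = 1

Coefficients: [4, 5, 2, 6, 5]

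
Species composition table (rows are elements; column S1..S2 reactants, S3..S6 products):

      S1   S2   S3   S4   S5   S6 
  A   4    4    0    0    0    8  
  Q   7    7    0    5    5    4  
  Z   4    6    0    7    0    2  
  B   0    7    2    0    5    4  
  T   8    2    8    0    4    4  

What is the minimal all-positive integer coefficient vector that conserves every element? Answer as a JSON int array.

Coefficients: [4, 6, 1, 6, 4, 5]

A: 4·4+6·4 = 40 | 1·0+6·0+4·0+5·8 = 40
Q: 4·7+6·7 = 70 | 1·0+6·5+4·5+5·4 = 70
Z: 4·4+6·6 = 52 | 1·0+6·7+4·0+5·2 = 52
B: 4·0+6·7 = 42 | 1·2+6·0+4·5+5·4 = 42
T: 4·8+6·2 = 44 | 1·8+6·0+4·4+5·4 = 44
gcd(4,6,1,6,4,5) = 1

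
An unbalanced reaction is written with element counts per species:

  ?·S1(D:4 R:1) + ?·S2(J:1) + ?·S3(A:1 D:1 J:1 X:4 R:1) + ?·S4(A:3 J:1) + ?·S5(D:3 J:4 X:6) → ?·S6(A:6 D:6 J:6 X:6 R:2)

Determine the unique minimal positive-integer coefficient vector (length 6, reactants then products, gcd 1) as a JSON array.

A: 3·0+6·0+3·1+5·3+1·0 = 18 | 3·6 = 18
D: 3·4+6·0+3·1+5·0+1·3 = 18 | 3·6 = 18
J: 3·0+6·1+3·1+5·1+1·4 = 18 | 3·6 = 18
X: 3·0+6·0+3·4+5·0+1·6 = 18 | 3·6 = 18
R: 3·1+6·0+3·1+5·0+1·0 = 6 | 3·2 = 6
gcd(3,6,3,5,1,3) = 1

Coefficients: [3, 6, 3, 5, 1, 3]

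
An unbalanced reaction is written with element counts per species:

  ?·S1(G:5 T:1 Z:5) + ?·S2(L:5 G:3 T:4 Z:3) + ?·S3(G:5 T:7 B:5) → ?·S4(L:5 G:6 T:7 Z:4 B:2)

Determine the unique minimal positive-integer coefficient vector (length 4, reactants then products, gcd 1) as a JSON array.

Coefficients: [1, 5, 2, 5]

L: 1·0+5·5+2·0 = 25 | 5·5 = 25
G: 1·5+5·3+2·5 = 30 | 5·6 = 30
T: 1·1+5·4+2·7 = 35 | 5·7 = 35
Z: 1·5+5·3+2·0 = 20 | 5·4 = 20
B: 1·0+5·0+2·5 = 10 | 5·2 = 10
gcd(1,5,2,5) = 1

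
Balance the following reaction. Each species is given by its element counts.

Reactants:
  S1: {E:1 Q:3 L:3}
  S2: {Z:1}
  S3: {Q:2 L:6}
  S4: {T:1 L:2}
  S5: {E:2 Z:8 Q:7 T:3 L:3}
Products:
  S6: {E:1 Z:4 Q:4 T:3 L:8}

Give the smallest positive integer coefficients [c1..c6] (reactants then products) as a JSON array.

Coefficients: [1, 4, 1, 6, 1, 3]

E: 1·1+4·0+1·0+6·0+1·2 = 3 | 3·1 = 3
Z: 1·0+4·1+1·0+6·0+1·8 = 12 | 3·4 = 12
Q: 1·3+4·0+1·2+6·0+1·7 = 12 | 3·4 = 12
T: 1·0+4·0+1·0+6·1+1·3 = 9 | 3·3 = 9
L: 1·3+4·0+1·6+6·2+1·3 = 24 | 3·8 = 24
gcd(1,4,1,6,1,3) = 1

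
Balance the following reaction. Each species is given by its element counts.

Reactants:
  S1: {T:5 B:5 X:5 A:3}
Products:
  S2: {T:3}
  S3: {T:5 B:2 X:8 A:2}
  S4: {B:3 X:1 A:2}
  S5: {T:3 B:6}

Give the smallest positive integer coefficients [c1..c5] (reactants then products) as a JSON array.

T: 6·5 = 30 | 4·3+3·5+6·0+1·3 = 30
B: 6·5 = 30 | 4·0+3·2+6·3+1·6 = 30
X: 6·5 = 30 | 4·0+3·8+6·1+1·0 = 30
A: 6·3 = 18 | 4·0+3·2+6·2+1·0 = 18
gcd(6,4,3,6,1) = 1

Coefficients: [6, 4, 3, 6, 1]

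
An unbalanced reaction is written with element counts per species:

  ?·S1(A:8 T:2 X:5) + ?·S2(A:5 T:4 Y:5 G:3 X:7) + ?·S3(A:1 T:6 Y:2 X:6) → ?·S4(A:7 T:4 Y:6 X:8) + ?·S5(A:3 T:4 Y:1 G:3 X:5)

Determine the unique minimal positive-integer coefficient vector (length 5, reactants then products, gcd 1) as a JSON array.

A: 2·8+5·5+2·1 = 43 | 4·7+5·3 = 43
T: 2·2+5·4+2·6 = 36 | 4·4+5·4 = 36
Y: 2·0+5·5+2·2 = 29 | 4·6+5·1 = 29
G: 2·0+5·3+2·0 = 15 | 4·0+5·3 = 15
X: 2·5+5·7+2·6 = 57 | 4·8+5·5 = 57
gcd(2,5,2,4,5) = 1

Coefficients: [2, 5, 2, 4, 5]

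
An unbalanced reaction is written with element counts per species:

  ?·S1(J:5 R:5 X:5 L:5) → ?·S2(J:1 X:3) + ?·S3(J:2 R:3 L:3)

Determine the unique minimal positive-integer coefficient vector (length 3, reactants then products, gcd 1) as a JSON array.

J: 3·5 = 15 | 5·1+5·2 = 15
R: 3·5 = 15 | 5·0+5·3 = 15
X: 3·5 = 15 | 5·3+5·0 = 15
L: 3·5 = 15 | 5·0+5·3 = 15
gcd(3,5,5) = 1

Coefficients: [3, 5, 5]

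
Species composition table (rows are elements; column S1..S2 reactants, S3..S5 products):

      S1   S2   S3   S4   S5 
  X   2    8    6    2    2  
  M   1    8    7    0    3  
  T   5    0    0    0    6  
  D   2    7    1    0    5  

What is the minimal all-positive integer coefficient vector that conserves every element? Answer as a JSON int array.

X: 6·2+2·8 = 28 | 1·6+6·2+5·2 = 28
M: 6·1+2·8 = 22 | 1·7+6·0+5·3 = 22
T: 6·5+2·0 = 30 | 1·0+6·0+5·6 = 30
D: 6·2+2·7 = 26 | 1·1+6·0+5·5 = 26
gcd(6,2,1,6,5) = 1

Coefficients: [6, 2, 1, 6, 5]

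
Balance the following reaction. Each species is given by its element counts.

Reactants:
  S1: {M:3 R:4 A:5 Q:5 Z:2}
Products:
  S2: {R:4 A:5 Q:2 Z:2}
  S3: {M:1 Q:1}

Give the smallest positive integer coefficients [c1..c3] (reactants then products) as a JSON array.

Coefficients: [1, 1, 3]

M: 1·3 = 3 | 1·0+3·1 = 3
R: 1·4 = 4 | 1·4+3·0 = 4
A: 1·5 = 5 | 1·5+3·0 = 5
Q: 1·5 = 5 | 1·2+3·1 = 5
Z: 1·2 = 2 | 1·2+3·0 = 2
gcd(1,1,3) = 1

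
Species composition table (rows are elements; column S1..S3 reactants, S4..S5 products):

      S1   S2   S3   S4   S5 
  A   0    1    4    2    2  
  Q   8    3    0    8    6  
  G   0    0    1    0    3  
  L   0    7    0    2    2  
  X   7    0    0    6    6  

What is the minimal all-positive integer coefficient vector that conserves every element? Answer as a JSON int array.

Coefficients: [6, 2, 3, 6, 1]

A: 6·0+2·1+3·4 = 14 | 6·2+1·2 = 14
Q: 6·8+2·3+3·0 = 54 | 6·8+1·6 = 54
G: 6·0+2·0+3·1 = 3 | 6·0+1·3 = 3
L: 6·0+2·7+3·0 = 14 | 6·2+1·2 = 14
X: 6·7+2·0+3·0 = 42 | 6·6+1·6 = 42
gcd(6,2,3,6,1) = 1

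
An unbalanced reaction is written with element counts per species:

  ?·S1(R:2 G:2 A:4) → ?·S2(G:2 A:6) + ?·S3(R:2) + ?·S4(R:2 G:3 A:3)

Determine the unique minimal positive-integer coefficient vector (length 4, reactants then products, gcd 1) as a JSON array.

R: 6·2 = 12 | 3·0+4·2+2·2 = 12
G: 6·2 = 12 | 3·2+4·0+2·3 = 12
A: 6·4 = 24 | 3·6+4·0+2·3 = 24
gcd(6,3,4,2) = 1

Coefficients: [6, 3, 4, 2]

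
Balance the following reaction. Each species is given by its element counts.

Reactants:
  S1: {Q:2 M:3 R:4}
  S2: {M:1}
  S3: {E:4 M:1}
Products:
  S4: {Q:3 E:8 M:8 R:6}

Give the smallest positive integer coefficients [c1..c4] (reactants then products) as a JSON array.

Q: 3·2+3·0+4·0 = 6 | 2·3 = 6
E: 3·0+3·0+4·4 = 16 | 2·8 = 16
M: 3·3+3·1+4·1 = 16 | 2·8 = 16
R: 3·4+3·0+4·0 = 12 | 2·6 = 12
gcd(3,3,4,2) = 1

Coefficients: [3, 3, 4, 2]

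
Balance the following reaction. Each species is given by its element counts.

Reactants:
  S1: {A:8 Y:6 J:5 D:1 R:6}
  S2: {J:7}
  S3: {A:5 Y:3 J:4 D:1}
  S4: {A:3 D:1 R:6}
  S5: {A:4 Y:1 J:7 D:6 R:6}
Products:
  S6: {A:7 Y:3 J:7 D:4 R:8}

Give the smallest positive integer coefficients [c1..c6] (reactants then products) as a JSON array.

A: 2·8+1·0+1·5+3·3+3·4 = 42 | 6·7 = 42
Y: 2·6+1·0+1·3+3·0+3·1 = 18 | 6·3 = 18
J: 2·5+1·7+1·4+3·0+3·7 = 42 | 6·7 = 42
D: 2·1+1·0+1·1+3·1+3·6 = 24 | 6·4 = 24
R: 2·6+1·0+1·0+3·6+3·6 = 48 | 6·8 = 48
gcd(2,1,1,3,3,6) = 1

Coefficients: [2, 1, 1, 3, 3, 6]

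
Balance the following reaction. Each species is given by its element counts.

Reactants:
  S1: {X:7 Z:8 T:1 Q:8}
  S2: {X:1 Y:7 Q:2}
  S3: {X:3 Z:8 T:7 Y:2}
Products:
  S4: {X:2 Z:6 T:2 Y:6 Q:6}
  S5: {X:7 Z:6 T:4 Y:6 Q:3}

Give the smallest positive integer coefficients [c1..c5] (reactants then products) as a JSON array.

X: 3·7+6·1+3·3 = 36 | 4·2+4·7 = 36
Z: 3·8+6·0+3·8 = 48 | 4·6+4·6 = 48
T: 3·1+6·0+3·7 = 24 | 4·2+4·4 = 24
Y: 3·0+6·7+3·2 = 48 | 4·6+4·6 = 48
Q: 3·8+6·2+3·0 = 36 | 4·6+4·3 = 36
gcd(3,6,3,4,4) = 1

Coefficients: [3, 6, 3, 4, 4]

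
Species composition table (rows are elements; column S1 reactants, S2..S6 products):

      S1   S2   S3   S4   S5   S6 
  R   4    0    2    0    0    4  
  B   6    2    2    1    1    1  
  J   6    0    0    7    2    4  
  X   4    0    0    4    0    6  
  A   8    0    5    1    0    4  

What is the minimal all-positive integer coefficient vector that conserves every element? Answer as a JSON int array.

R: 5·4 = 20 | 5·0+6·2+2·0+4·0+2·4 = 20
B: 5·6 = 30 | 5·2+6·2+2·1+4·1+2·1 = 30
J: 5·6 = 30 | 5·0+6·0+2·7+4·2+2·4 = 30
X: 5·4 = 20 | 5·0+6·0+2·4+4·0+2·6 = 20
A: 5·8 = 40 | 5·0+6·5+2·1+4·0+2·4 = 40
gcd(5,5,6,2,4,2) = 1

Coefficients: [5, 5, 6, 2, 4, 2]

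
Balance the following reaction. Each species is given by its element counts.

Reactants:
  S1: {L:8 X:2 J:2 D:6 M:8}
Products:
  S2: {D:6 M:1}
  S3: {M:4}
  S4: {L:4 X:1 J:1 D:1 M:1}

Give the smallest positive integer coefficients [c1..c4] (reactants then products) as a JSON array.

Coefficients: [3, 2, 4, 6]

L: 3·8 = 24 | 2·0+4·0+6·4 = 24
X: 3·2 = 6 | 2·0+4·0+6·1 = 6
J: 3·2 = 6 | 2·0+4·0+6·1 = 6
D: 3·6 = 18 | 2·6+4·0+6·1 = 18
M: 3·8 = 24 | 2·1+4·4+6·1 = 24
gcd(3,2,4,6) = 1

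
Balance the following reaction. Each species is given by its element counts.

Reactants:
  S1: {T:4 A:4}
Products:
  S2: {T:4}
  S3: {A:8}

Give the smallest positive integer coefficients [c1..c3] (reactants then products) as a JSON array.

Coefficients: [2, 2, 1]

T: 2·4 = 8 | 2·4+1·0 = 8
A: 2·4 = 8 | 2·0+1·8 = 8
gcd(2,2,1) = 1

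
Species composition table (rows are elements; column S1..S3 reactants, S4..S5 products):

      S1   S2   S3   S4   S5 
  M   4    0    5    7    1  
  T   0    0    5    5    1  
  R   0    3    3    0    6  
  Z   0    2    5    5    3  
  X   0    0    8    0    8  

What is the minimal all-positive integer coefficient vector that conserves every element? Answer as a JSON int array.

Coefficients: [2, 5, 5, 4, 5]

M: 2·4+5·0+5·5 = 33 | 4·7+5·1 = 33
T: 2·0+5·0+5·5 = 25 | 4·5+5·1 = 25
R: 2·0+5·3+5·3 = 30 | 4·0+5·6 = 30
Z: 2·0+5·2+5·5 = 35 | 4·5+5·3 = 35
X: 2·0+5·0+5·8 = 40 | 4·0+5·8 = 40
gcd(2,5,5,4,5) = 1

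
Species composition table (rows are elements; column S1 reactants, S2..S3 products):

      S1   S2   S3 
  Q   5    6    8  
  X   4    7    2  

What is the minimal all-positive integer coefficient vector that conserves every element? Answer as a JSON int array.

Coefficients: [4, 2, 1]

Q: 4·5 = 20 | 2·6+1·8 = 20
X: 4·4 = 16 | 2·7+1·2 = 16
gcd(4,2,1) = 1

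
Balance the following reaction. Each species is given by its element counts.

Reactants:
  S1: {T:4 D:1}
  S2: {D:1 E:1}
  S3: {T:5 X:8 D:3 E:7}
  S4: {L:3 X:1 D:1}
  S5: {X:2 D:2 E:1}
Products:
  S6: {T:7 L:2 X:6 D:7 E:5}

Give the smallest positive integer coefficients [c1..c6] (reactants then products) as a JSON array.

T: 4·4+4·0+1·5+2·0+4·0 = 21 | 3·7 = 21
L: 4·0+4·0+1·0+2·3+4·0 = 6 | 3·2 = 6
X: 4·0+4·0+1·8+2·1+4·2 = 18 | 3·6 = 18
D: 4·1+4·1+1·3+2·1+4·2 = 21 | 3·7 = 21
E: 4·0+4·1+1·7+2·0+4·1 = 15 | 3·5 = 15
gcd(4,4,1,2,4,3) = 1

Coefficients: [4, 4, 1, 2, 4, 3]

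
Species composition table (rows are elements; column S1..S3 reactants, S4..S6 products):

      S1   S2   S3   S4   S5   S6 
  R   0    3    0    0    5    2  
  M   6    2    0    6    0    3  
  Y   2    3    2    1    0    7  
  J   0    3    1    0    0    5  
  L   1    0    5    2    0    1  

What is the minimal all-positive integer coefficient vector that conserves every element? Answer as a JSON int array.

R: 3·0+3·3+1·0 = 9 | 3·0+1·5+2·2 = 9
M: 3·6+3·2+1·0 = 24 | 3·6+1·0+2·3 = 24
Y: 3·2+3·3+1·2 = 17 | 3·1+1·0+2·7 = 17
J: 3·0+3·3+1·1 = 10 | 3·0+1·0+2·5 = 10
L: 3·1+3·0+1·5 = 8 | 3·2+1·0+2·1 = 8
gcd(3,3,1,3,1,2) = 1

Coefficients: [3, 3, 1, 3, 1, 2]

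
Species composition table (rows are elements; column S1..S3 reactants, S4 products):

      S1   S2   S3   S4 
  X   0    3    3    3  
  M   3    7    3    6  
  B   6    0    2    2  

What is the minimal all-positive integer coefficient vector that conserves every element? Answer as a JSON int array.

Coefficients: [1, 3, 2, 5]

X: 1·0+3·3+2·3 = 15 | 5·3 = 15
M: 1·3+3·7+2·3 = 30 | 5·6 = 30
B: 1·6+3·0+2·2 = 10 | 5·2 = 10
gcd(1,3,2,5) = 1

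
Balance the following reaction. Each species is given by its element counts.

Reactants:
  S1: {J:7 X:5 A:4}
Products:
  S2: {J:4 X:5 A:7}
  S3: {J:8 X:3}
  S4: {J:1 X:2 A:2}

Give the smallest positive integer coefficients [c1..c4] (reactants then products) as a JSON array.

J: 5·7 = 35 | 2·4+3·8+3·1 = 35
X: 5·5 = 25 | 2·5+3·3+3·2 = 25
A: 5·4 = 20 | 2·7+3·0+3·2 = 20
gcd(5,2,3,3) = 1

Coefficients: [5, 2, 3, 3]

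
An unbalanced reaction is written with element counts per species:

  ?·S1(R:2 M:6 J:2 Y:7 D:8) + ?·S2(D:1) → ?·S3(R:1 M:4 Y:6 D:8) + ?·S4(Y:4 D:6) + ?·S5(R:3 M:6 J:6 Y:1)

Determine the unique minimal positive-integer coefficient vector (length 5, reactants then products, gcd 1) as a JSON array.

R: 6·2+6·0 = 12 | 6·1+1·0+2·3 = 12
M: 6·6+6·0 = 36 | 6·4+1·0+2·6 = 36
J: 6·2+6·0 = 12 | 6·0+1·0+2·6 = 12
Y: 6·7+6·0 = 42 | 6·6+1·4+2·1 = 42
D: 6·8+6·1 = 54 | 6·8+1·6+2·0 = 54
gcd(6,6,6,1,2) = 1

Coefficients: [6, 6, 6, 1, 2]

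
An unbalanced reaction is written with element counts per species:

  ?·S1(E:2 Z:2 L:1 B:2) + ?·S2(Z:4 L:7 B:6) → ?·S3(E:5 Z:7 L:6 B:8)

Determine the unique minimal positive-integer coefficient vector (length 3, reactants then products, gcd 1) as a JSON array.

Coefficients: [5, 1, 2]

E: 5·2+1·0 = 10 | 2·5 = 10
Z: 5·2+1·4 = 14 | 2·7 = 14
L: 5·1+1·7 = 12 | 2·6 = 12
B: 5·2+1·6 = 16 | 2·8 = 16
gcd(5,1,2) = 1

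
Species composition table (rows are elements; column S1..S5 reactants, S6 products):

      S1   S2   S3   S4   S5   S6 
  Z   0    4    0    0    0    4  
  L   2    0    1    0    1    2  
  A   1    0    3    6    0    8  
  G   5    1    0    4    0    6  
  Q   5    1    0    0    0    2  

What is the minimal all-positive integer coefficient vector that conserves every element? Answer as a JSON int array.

Coefficients: [1, 5, 3, 5, 5, 5]

Z: 1·0+5·4+3·0+5·0+5·0 = 20 | 5·4 = 20
L: 1·2+5·0+3·1+5·0+5·1 = 10 | 5·2 = 10
A: 1·1+5·0+3·3+5·6+5·0 = 40 | 5·8 = 40
G: 1·5+5·1+3·0+5·4+5·0 = 30 | 5·6 = 30
Q: 1·5+5·1+3·0+5·0+5·0 = 10 | 5·2 = 10
gcd(1,5,3,5,5,5) = 1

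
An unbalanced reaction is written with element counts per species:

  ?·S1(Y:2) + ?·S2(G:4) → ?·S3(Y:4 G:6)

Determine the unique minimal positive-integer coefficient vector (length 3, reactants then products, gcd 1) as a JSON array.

Coefficients: [4, 3, 2]

Y: 4·2+3·0 = 8 | 2·4 = 8
G: 4·0+3·4 = 12 | 2·6 = 12
gcd(4,3,2) = 1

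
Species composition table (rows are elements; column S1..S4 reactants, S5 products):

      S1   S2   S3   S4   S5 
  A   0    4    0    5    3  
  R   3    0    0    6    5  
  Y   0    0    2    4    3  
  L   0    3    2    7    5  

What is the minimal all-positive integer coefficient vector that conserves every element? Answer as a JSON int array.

Coefficients: [6, 2, 5, 2, 6]

A: 6·0+2·4+5·0+2·5 = 18 | 6·3 = 18
R: 6·3+2·0+5·0+2·6 = 30 | 6·5 = 30
Y: 6·0+2·0+5·2+2·4 = 18 | 6·3 = 18
L: 6·0+2·3+5·2+2·7 = 30 | 6·5 = 30
gcd(6,2,5,2,6) = 1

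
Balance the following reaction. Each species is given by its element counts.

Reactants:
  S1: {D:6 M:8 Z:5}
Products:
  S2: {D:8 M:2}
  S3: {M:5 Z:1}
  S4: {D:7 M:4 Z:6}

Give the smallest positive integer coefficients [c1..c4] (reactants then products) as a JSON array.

Coefficients: [6, 1, 6, 4]

D: 6·6 = 36 | 1·8+6·0+4·7 = 36
M: 6·8 = 48 | 1·2+6·5+4·4 = 48
Z: 6·5 = 30 | 1·0+6·1+4·6 = 30
gcd(6,1,6,4) = 1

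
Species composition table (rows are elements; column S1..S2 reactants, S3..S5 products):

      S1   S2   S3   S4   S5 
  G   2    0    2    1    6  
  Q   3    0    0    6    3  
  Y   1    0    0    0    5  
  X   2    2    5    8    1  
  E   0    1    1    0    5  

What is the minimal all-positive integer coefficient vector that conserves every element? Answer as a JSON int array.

G: 5·2+6·0 = 10 | 1·2+2·1+1·6 = 10
Q: 5·3+6·0 = 15 | 1·0+2·6+1·3 = 15
Y: 5·1+6·0 = 5 | 1·0+2·0+1·5 = 5
X: 5·2+6·2 = 22 | 1·5+2·8+1·1 = 22
E: 5·0+6·1 = 6 | 1·1+2·0+1·5 = 6
gcd(5,6,1,2,1) = 1

Coefficients: [5, 6, 1, 2, 1]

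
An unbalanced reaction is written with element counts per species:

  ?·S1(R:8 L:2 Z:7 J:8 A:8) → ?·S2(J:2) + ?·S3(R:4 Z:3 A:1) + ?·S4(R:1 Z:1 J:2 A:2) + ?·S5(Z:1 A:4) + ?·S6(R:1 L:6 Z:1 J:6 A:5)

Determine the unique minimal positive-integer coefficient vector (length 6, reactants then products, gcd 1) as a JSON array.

R: 3·8 = 24 | 6·0+5·4+3·1+2·0+1·1 = 24
L: 3·2 = 6 | 6·0+5·0+3·0+2·0+1·6 = 6
Z: 3·7 = 21 | 6·0+5·3+3·1+2·1+1·1 = 21
J: 3·8 = 24 | 6·2+5·0+3·2+2·0+1·6 = 24
A: 3·8 = 24 | 6·0+5·1+3·2+2·4+1·5 = 24
gcd(3,6,5,3,2,1) = 1

Coefficients: [3, 6, 5, 3, 2, 1]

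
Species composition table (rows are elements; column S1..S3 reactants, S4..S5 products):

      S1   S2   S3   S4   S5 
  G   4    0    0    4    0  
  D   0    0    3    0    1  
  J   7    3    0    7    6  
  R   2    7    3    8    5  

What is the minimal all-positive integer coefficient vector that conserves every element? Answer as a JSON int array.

G: 5·4+6·0+1·0 = 20 | 5·4+3·0 = 20
D: 5·0+6·0+1·3 = 3 | 5·0+3·1 = 3
J: 5·7+6·3+1·0 = 53 | 5·7+3·6 = 53
R: 5·2+6·7+1·3 = 55 | 5·8+3·5 = 55
gcd(5,6,1,5,3) = 1

Coefficients: [5, 6, 1, 5, 3]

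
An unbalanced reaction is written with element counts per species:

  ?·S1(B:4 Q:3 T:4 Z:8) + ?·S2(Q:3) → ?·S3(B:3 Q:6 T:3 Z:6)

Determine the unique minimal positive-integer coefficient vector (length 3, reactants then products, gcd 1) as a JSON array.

B: 3·4+5·0 = 12 | 4·3 = 12
Q: 3·3+5·3 = 24 | 4·6 = 24
T: 3·4+5·0 = 12 | 4·3 = 12
Z: 3·8+5·0 = 24 | 4·6 = 24
gcd(3,5,4) = 1

Coefficients: [3, 5, 4]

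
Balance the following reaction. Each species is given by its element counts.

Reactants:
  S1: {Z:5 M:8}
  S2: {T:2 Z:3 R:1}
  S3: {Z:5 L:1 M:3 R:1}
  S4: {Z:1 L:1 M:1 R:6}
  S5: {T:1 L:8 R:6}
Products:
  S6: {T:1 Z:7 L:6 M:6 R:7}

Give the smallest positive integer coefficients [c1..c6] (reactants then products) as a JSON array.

Coefficients: [2, 1, 4, 2, 3, 5]

T: 2·0+1·2+4·0+2·0+3·1 = 5 | 5·1 = 5
Z: 2·5+1·3+4·5+2·1+3·0 = 35 | 5·7 = 35
L: 2·0+1·0+4·1+2·1+3·8 = 30 | 5·6 = 30
M: 2·8+1·0+4·3+2·1+3·0 = 30 | 5·6 = 30
R: 2·0+1·1+4·1+2·6+3·6 = 35 | 5·7 = 35
gcd(2,1,4,2,3,5) = 1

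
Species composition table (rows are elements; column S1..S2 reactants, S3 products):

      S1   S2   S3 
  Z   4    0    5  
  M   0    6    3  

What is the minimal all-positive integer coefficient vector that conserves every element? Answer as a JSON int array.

Coefficients: [5, 2, 4]

Z: 5·4+2·0 = 20 | 4·5 = 20
M: 5·0+2·6 = 12 | 4·3 = 12
gcd(5,2,4) = 1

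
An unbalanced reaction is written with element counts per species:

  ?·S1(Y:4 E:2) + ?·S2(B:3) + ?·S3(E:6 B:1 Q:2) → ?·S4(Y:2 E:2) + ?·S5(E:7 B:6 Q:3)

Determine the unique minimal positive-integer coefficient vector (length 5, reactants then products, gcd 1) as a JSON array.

Y: 2·4+3·0+3·0 = 8 | 4·2+2·0 = 8
E: 2·2+3·0+3·6 = 22 | 4·2+2·7 = 22
B: 2·0+3·3+3·1 = 12 | 4·0+2·6 = 12
Q: 2·0+3·0+3·2 = 6 | 4·0+2·3 = 6
gcd(2,3,3,4,2) = 1

Coefficients: [2, 3, 3, 4, 2]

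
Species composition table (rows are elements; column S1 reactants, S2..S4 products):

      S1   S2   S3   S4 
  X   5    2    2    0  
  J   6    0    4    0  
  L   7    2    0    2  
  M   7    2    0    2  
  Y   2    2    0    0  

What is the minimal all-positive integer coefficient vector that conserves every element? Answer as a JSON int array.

X: 2·5 = 10 | 2·2+3·2+5·0 = 10
J: 2·6 = 12 | 2·0+3·4+5·0 = 12
L: 2·7 = 14 | 2·2+3·0+5·2 = 14
M: 2·7 = 14 | 2·2+3·0+5·2 = 14
Y: 2·2 = 4 | 2·2+3·0+5·0 = 4
gcd(2,2,3,5) = 1

Coefficients: [2, 2, 3, 5]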